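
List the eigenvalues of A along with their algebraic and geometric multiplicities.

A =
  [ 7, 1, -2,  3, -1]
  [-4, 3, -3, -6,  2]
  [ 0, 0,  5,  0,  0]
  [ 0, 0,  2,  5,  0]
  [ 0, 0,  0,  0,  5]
λ = 5: alg = 5, geom = 3

Step 1 — factor the characteristic polynomial to read off the algebraic multiplicities:
  χ_A(x) = (x - 5)^5

Step 2 — compute geometric multiplicities via the rank-nullity identity g(λ) = n − rank(A − λI):
  rank(A − (5)·I) = 2, so dim ker(A − (5)·I) = n − 2 = 3

Summary:
  λ = 5: algebraic multiplicity = 5, geometric multiplicity = 3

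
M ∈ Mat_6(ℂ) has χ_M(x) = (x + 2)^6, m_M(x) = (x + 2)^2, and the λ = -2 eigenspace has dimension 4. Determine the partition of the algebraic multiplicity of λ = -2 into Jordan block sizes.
Block sizes for λ = -2: [2, 2, 1, 1]

Step 1 — from the characteristic polynomial, algebraic multiplicity of λ = -2 is 6. From dim ker(M − (-2)·I) = 4, there are exactly 4 Jordan blocks for λ = -2.
Step 2 — from the minimal polynomial, the factor (x + 2)^2 tells us the largest block for λ = -2 has size 2.
Step 3 — with total size 6, 4 blocks, and largest block 2, the block sizes (in nonincreasing order) are [2, 2, 1, 1].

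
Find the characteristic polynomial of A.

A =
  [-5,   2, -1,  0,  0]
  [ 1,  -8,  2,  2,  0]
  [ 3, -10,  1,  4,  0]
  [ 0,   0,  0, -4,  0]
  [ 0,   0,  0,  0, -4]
x^5 + 20*x^4 + 160*x^3 + 640*x^2 + 1280*x + 1024

Expanding det(x·I − A) (e.g. by cofactor expansion or by noting that A is similar to its Jordan form J, which has the same characteristic polynomial as A) gives
  χ_A(x) = x^5 + 20*x^4 + 160*x^3 + 640*x^2 + 1280*x + 1024
which factors as (x + 4)^5. The eigenvalues (with algebraic multiplicities) are λ = -4 with multiplicity 5.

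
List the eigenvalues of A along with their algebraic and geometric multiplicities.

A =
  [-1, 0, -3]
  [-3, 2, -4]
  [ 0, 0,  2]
λ = -1: alg = 1, geom = 1; λ = 2: alg = 2, geom = 1

Step 1 — factor the characteristic polynomial to read off the algebraic multiplicities:
  χ_A(x) = (x - 2)^2*(x + 1)

Step 2 — compute geometric multiplicities via the rank-nullity identity g(λ) = n − rank(A − λI):
  rank(A − (-1)·I) = 2, so dim ker(A − (-1)·I) = n − 2 = 1
  rank(A − (2)·I) = 2, so dim ker(A − (2)·I) = n − 2 = 1

Summary:
  λ = -1: algebraic multiplicity = 1, geometric multiplicity = 1
  λ = 2: algebraic multiplicity = 2, geometric multiplicity = 1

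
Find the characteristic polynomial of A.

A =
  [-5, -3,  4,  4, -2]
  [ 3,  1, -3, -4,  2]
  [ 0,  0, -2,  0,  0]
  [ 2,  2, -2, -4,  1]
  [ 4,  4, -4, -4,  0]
x^5 + 10*x^4 + 40*x^3 + 80*x^2 + 80*x + 32

Expanding det(x·I − A) (e.g. by cofactor expansion or by noting that A is similar to its Jordan form J, which has the same characteristic polynomial as A) gives
  χ_A(x) = x^5 + 10*x^4 + 40*x^3 + 80*x^2 + 80*x + 32
which factors as (x + 2)^5. The eigenvalues (with algebraic multiplicities) are λ = -2 with multiplicity 5.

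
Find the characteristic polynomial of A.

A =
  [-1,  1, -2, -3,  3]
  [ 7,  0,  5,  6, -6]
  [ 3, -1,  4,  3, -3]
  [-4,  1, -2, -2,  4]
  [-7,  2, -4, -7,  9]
x^5 - 10*x^4 + 40*x^3 - 80*x^2 + 80*x - 32

Expanding det(x·I − A) (e.g. by cofactor expansion or by noting that A is similar to its Jordan form J, which has the same characteristic polynomial as A) gives
  χ_A(x) = x^5 - 10*x^4 + 40*x^3 - 80*x^2 + 80*x - 32
which factors as (x - 2)^5. The eigenvalues (with algebraic multiplicities) are λ = 2 with multiplicity 5.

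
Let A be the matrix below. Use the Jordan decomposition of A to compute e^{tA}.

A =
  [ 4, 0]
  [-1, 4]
e^{tA} =
  [exp(4*t), 0]
  [-t*exp(4*t), exp(4*t)]

Strategy: write A = P · J · P⁻¹ where J is a Jordan canonical form, so e^{tA} = P · e^{tJ} · P⁻¹, and e^{tJ} can be computed block-by-block.

A has Jordan form
J =
  [4, 1]
  [0, 4]
(up to reordering of blocks).

Per-block formulas:
  For a 2×2 Jordan block J_2(4): exp(t · J_2(4)) = e^(4t)·(I + t·N), where N is the 2×2 nilpotent shift.

After assembling e^{tJ} and conjugating by P, we get:

e^{tA} =
  [exp(4*t), 0]
  [-t*exp(4*t), exp(4*t)]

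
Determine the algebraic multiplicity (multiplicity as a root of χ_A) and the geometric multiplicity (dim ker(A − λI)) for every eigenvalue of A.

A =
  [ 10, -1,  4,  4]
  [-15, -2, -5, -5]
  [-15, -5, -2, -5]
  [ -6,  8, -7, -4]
λ = -2: alg = 2, geom = 1; λ = 3: alg = 2, geom = 2

Step 1 — factor the characteristic polynomial to read off the algebraic multiplicities:
  χ_A(x) = (x - 3)^2*(x + 2)^2

Step 2 — compute geometric multiplicities via the rank-nullity identity g(λ) = n − rank(A − λI):
  rank(A − (-2)·I) = 3, so dim ker(A − (-2)·I) = n − 3 = 1
  rank(A − (3)·I) = 2, so dim ker(A − (3)·I) = n − 2 = 2

Summary:
  λ = -2: algebraic multiplicity = 2, geometric multiplicity = 1
  λ = 3: algebraic multiplicity = 2, geometric multiplicity = 2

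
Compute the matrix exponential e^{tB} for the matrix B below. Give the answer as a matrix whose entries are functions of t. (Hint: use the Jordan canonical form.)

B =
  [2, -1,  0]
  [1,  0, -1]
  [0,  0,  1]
e^{tB} =
  [t*exp(t) + exp(t), -t*exp(t), t^2*exp(t)/2]
  [t*exp(t), -t*exp(t) + exp(t), t^2*exp(t)/2 - t*exp(t)]
  [0, 0, exp(t)]

Strategy: write B = P · J · P⁻¹ where J is a Jordan canonical form, so e^{tB} = P · e^{tJ} · P⁻¹, and e^{tJ} can be computed block-by-block.

B has Jordan form
J =
  [1, 1, 0]
  [0, 1, 1]
  [0, 0, 1]
(up to reordering of blocks).

Per-block formulas:
  For a 3×3 Jordan block J_3(1): exp(t · J_3(1)) = e^(1t)·(I + t·N + (t^2/2)·N^2), where N is the 3×3 nilpotent shift.

After assembling e^{tJ} and conjugating by P, we get:

e^{tB} =
  [t*exp(t) + exp(t), -t*exp(t), t^2*exp(t)/2]
  [t*exp(t), -t*exp(t) + exp(t), t^2*exp(t)/2 - t*exp(t)]
  [0, 0, exp(t)]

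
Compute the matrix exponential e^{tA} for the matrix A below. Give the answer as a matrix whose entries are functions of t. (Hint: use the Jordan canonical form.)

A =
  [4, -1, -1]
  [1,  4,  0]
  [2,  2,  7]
e^{tA} =
  [-t^2*exp(5*t) - t*exp(5*t) + exp(5*t), -t*exp(5*t), -t^2*exp(5*t)/2 - t*exp(5*t)]
  [-t^2*exp(5*t) + t*exp(5*t), -t*exp(5*t) + exp(5*t), -t^2*exp(5*t)/2]
  [2*t^2*exp(5*t) + 2*t*exp(5*t), 2*t*exp(5*t), t^2*exp(5*t) + 2*t*exp(5*t) + exp(5*t)]

Strategy: write A = P · J · P⁻¹ where J is a Jordan canonical form, so e^{tA} = P · e^{tJ} · P⁻¹, and e^{tJ} can be computed block-by-block.

A has Jordan form
J =
  [5, 1, 0]
  [0, 5, 1]
  [0, 0, 5]
(up to reordering of blocks).

Per-block formulas:
  For a 3×3 Jordan block J_3(5): exp(t · J_3(5)) = e^(5t)·(I + t·N + (t^2/2)·N^2), where N is the 3×3 nilpotent shift.

After assembling e^{tJ} and conjugating by P, we get:

e^{tA} =
  [-t^2*exp(5*t) - t*exp(5*t) + exp(5*t), -t*exp(5*t), -t^2*exp(5*t)/2 - t*exp(5*t)]
  [-t^2*exp(5*t) + t*exp(5*t), -t*exp(5*t) + exp(5*t), -t^2*exp(5*t)/2]
  [2*t^2*exp(5*t) + 2*t*exp(5*t), 2*t*exp(5*t), t^2*exp(5*t) + 2*t*exp(5*t) + exp(5*t)]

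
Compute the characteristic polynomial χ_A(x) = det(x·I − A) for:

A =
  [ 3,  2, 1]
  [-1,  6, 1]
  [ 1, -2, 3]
x^3 - 12*x^2 + 48*x - 64

Expanding det(x·I − A) (e.g. by cofactor expansion or by noting that A is similar to its Jordan form J, which has the same characteristic polynomial as A) gives
  χ_A(x) = x^3 - 12*x^2 + 48*x - 64
which factors as (x - 4)^3. The eigenvalues (with algebraic multiplicities) are λ = 4 with multiplicity 3.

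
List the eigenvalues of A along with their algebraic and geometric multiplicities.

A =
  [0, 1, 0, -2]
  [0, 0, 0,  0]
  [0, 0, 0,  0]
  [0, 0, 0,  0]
λ = 0: alg = 4, geom = 3

Step 1 — factor the characteristic polynomial to read off the algebraic multiplicities:
  χ_A(x) = x^4

Step 2 — compute geometric multiplicities via the rank-nullity identity g(λ) = n − rank(A − λI):
  rank(A − (0)·I) = 1, so dim ker(A − (0)·I) = n − 1 = 3

Summary:
  λ = 0: algebraic multiplicity = 4, geometric multiplicity = 3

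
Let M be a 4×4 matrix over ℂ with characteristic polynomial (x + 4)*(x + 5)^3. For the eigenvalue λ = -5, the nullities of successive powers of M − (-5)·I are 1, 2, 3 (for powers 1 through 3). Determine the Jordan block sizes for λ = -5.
Block sizes for λ = -5: [3]

From the dimensions of kernels of powers, the number of Jordan blocks of size at least j is d_j − d_{j−1} where d_j = dim ker(N^j) (with d_0 = 0). Computing the differences gives [1, 1, 1].
The number of blocks of size exactly k is (#blocks of size ≥ k) − (#blocks of size ≥ k + 1), so the partition is: 1 block(s) of size 3.
In nonincreasing order the block sizes are [3].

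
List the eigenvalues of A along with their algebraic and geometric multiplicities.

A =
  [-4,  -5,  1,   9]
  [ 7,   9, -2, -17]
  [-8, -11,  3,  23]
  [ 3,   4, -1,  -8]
λ = 0: alg = 4, geom = 2

Step 1 — factor the characteristic polynomial to read off the algebraic multiplicities:
  χ_A(x) = x^4

Step 2 — compute geometric multiplicities via the rank-nullity identity g(λ) = n − rank(A − λI):
  rank(A − (0)·I) = 2, so dim ker(A − (0)·I) = n − 2 = 2

Summary:
  λ = 0: algebraic multiplicity = 4, geometric multiplicity = 2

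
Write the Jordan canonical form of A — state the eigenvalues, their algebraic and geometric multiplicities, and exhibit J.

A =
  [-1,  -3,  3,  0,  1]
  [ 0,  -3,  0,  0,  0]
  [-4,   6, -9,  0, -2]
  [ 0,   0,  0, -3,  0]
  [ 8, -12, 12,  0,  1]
J_2(-3) ⊕ J_1(-3) ⊕ J_1(-3) ⊕ J_1(-3)

The characteristic polynomial is
  det(x·I − A) = x^5 + 15*x^4 + 90*x^3 + 270*x^2 + 405*x + 243 = (x + 3)^5

Eigenvalues and multiplicities (the geometric multiplicity of λ is n − rank(A − λI), which equals the number of Jordan blocks for λ):
  λ = -3: algebraic multiplicity = 5, geometric multiplicity = 4

Determining the block sizes for each eigenvalue:
  λ = -3: 4 blocks summing to 5 forces exactly one block of size 2 and the rest size 1 → block sizes [2, 1, 1, 1]

Assembling the blocks gives a Jordan form
J =
  [-3,  1,  0,  0,  0]
  [ 0, -3,  0,  0,  0]
  [ 0,  0, -3,  0,  0]
  [ 0,  0,  0, -3,  0]
  [ 0,  0,  0,  0, -3]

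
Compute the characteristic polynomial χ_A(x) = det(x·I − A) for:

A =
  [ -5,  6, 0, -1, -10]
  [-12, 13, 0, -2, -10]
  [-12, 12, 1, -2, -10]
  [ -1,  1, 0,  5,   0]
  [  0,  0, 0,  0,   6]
x^5 - 20*x^4 + 145*x^3 - 450*x^2 + 540*x - 216

Expanding det(x·I − A) (e.g. by cofactor expansion or by noting that A is similar to its Jordan form J, which has the same characteristic polynomial as A) gives
  χ_A(x) = x^5 - 20*x^4 + 145*x^3 - 450*x^2 + 540*x - 216
which factors as (x - 6)^3*(x - 1)^2. The eigenvalues (with algebraic multiplicities) are λ = 1 with multiplicity 2, λ = 6 with multiplicity 3.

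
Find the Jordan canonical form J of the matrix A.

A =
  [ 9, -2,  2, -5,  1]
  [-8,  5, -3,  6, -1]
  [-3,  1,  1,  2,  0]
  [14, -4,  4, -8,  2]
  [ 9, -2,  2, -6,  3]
J_3(2) ⊕ J_2(2)

The characteristic polynomial is
  det(x·I − A) = x^5 - 10*x^4 + 40*x^3 - 80*x^2 + 80*x - 32 = (x - 2)^5

Eigenvalues and multiplicities (the geometric multiplicity of λ is n − rank(A − λI), which equals the number of Jordan blocks for λ):
  λ = 2: algebraic multiplicity = 5, geometric multiplicity = 2

Determining the block sizes for each eigenvalue:
  λ = 2: with am = 5 and gm = 2, the partition is not yet determined (e.g. several partitions of 5 into 2 parts exist). Let N = A − (2)·I. Computing rank(N^1) = 3, rank(N^2) = 1, rank(N^3) = 0; the number of blocks of size ≥ j is rank(N^{j−1}) − rank(N^j), giving [2, 2, 1]. So we have 1 block(s) of size 3, 1 block(s) of size 2 → block sizes [3, 2]

Assembling the blocks gives a Jordan form
J =
  [2, 1, 0, 0, 0]
  [0, 2, 1, 0, 0]
  [0, 0, 2, 0, 0]
  [0, 0, 0, 2, 1]
  [0, 0, 0, 0, 2]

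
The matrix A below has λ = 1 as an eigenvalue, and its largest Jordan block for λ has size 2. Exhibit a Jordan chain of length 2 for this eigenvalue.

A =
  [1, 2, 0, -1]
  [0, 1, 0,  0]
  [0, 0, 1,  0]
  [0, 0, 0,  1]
A Jordan chain for λ = 1 of length 2:
v_1 = (2, 0, 0, 0)ᵀ
v_2 = (0, 1, 0, 0)ᵀ

Let N = A − (1)·I. We want v_2 with N^2 v_2 = 0 but N^1 v_2 ≠ 0; then v_{j-1} := N · v_j for j = 2, …, 2.

Pick v_2 = (0, 1, 0, 0)ᵀ.
Then v_1 = N · v_2 = (2, 0, 0, 0)ᵀ.

Sanity check: (A − (1)·I) v_1 = (0, 0, 0, 0)ᵀ = 0. ✓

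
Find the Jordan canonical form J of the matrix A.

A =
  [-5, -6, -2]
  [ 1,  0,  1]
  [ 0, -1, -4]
J_3(-3)

The characteristic polynomial is
  det(x·I − A) = x^3 + 9*x^2 + 27*x + 27 = (x + 3)^3

Eigenvalues and multiplicities (the geometric multiplicity of λ is n − rank(A − λI), which equals the number of Jordan blocks for λ):
  λ = -3: algebraic multiplicity = 3, geometric multiplicity = 1

Determining the block sizes for each eigenvalue:
  λ = -3: one block (gm = 1), so the single block has size am = 3 → block sizes [3]

Assembling the blocks gives a Jordan form
J =
  [-3,  1,  0]
  [ 0, -3,  1]
  [ 0,  0, -3]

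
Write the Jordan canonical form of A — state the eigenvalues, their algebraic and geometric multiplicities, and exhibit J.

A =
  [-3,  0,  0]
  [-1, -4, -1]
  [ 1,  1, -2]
J_2(-3) ⊕ J_1(-3)

The characteristic polynomial is
  det(x·I − A) = x^3 + 9*x^2 + 27*x + 27 = (x + 3)^3

Eigenvalues and multiplicities (the geometric multiplicity of λ is n − rank(A − λI), which equals the number of Jordan blocks for λ):
  λ = -3: algebraic multiplicity = 3, geometric multiplicity = 2

Determining the block sizes for each eigenvalue:
  λ = -3: 2 blocks summing to 3 forces exactly one block of size 2 and the rest size 1 → block sizes [2, 1]

Assembling the blocks gives a Jordan form
J =
  [-3,  1,  0]
  [ 0, -3,  0]
  [ 0,  0, -3]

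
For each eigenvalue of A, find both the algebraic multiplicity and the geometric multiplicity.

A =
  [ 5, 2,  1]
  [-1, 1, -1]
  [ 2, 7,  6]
λ = 4: alg = 3, geom = 1

Step 1 — factor the characteristic polynomial to read off the algebraic multiplicities:
  χ_A(x) = (x - 4)^3

Step 2 — compute geometric multiplicities via the rank-nullity identity g(λ) = n − rank(A − λI):
  rank(A − (4)·I) = 2, so dim ker(A − (4)·I) = n − 2 = 1

Summary:
  λ = 4: algebraic multiplicity = 3, geometric multiplicity = 1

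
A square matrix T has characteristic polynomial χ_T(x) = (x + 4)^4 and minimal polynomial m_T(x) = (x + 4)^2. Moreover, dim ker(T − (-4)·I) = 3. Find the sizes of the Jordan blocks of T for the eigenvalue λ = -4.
Block sizes for λ = -4: [2, 1, 1]

Step 1 — from the characteristic polynomial, algebraic multiplicity of λ = -4 is 4. From dim ker(T − (-4)·I) = 3, there are exactly 3 Jordan blocks for λ = -4.
Step 2 — from the minimal polynomial, the factor (x + 4)^2 tells us the largest block for λ = -4 has size 2.
Step 3 — with total size 4, 3 blocks, and largest block 2, the block sizes (in nonincreasing order) are [2, 1, 1].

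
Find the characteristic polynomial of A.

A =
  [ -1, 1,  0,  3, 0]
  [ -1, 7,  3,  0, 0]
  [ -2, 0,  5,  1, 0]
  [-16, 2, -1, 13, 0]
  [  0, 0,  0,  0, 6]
x^5 - 30*x^4 + 360*x^3 - 2160*x^2 + 6480*x - 7776

Expanding det(x·I − A) (e.g. by cofactor expansion or by noting that A is similar to its Jordan form J, which has the same characteristic polynomial as A) gives
  χ_A(x) = x^5 - 30*x^4 + 360*x^3 - 2160*x^2 + 6480*x - 7776
which factors as (x - 6)^5. The eigenvalues (with algebraic multiplicities) are λ = 6 with multiplicity 5.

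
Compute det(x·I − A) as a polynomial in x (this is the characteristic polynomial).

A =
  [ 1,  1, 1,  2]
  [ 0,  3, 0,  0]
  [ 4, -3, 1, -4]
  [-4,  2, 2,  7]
x^4 - 12*x^3 + 54*x^2 - 108*x + 81

Expanding det(x·I − A) (e.g. by cofactor expansion or by noting that A is similar to its Jordan form J, which has the same characteristic polynomial as A) gives
  χ_A(x) = x^4 - 12*x^3 + 54*x^2 - 108*x + 81
which factors as (x - 3)^4. The eigenvalues (with algebraic multiplicities) are λ = 3 with multiplicity 4.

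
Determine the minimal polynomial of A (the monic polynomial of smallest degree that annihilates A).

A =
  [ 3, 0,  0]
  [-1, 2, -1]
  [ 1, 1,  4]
x^2 - 6*x + 9

The characteristic polynomial is χ_A(x) = (x - 3)^3, so the eigenvalues are known. The minimal polynomial is
  m_A(x) = Π_λ (x − λ)^{k_λ}
where k_λ is the size of the *largest* Jordan block for λ (equivalently, the smallest k with (A − λI)^k v = 0 for every generalised eigenvector v of λ).

  λ = 3: largest Jordan block has size 2, contributing (x − 3)^2

So m_A(x) = (x - 3)^2 = x^2 - 6*x + 9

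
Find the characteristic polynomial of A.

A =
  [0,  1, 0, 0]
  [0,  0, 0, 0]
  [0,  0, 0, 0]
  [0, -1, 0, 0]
x^4

Expanding det(x·I − A) (e.g. by cofactor expansion or by noting that A is similar to its Jordan form J, which has the same characteristic polynomial as A) gives
  χ_A(x) = x^4
which factors as x^4. The eigenvalues (with algebraic multiplicities) are λ = 0 with multiplicity 4.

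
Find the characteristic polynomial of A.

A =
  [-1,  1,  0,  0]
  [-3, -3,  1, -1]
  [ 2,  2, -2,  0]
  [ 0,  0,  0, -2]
x^4 + 8*x^3 + 24*x^2 + 32*x + 16

Expanding det(x·I − A) (e.g. by cofactor expansion or by noting that A is similar to its Jordan form J, which has the same characteristic polynomial as A) gives
  χ_A(x) = x^4 + 8*x^3 + 24*x^2 + 32*x + 16
which factors as (x + 2)^4. The eigenvalues (with algebraic multiplicities) are λ = -2 with multiplicity 4.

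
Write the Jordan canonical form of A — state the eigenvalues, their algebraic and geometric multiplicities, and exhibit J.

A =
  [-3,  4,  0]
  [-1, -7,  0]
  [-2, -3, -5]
J_3(-5)

The characteristic polynomial is
  det(x·I − A) = x^3 + 15*x^2 + 75*x + 125 = (x + 5)^3

Eigenvalues and multiplicities (the geometric multiplicity of λ is n − rank(A − λI), which equals the number of Jordan blocks for λ):
  λ = -5: algebraic multiplicity = 3, geometric multiplicity = 1

Determining the block sizes for each eigenvalue:
  λ = -5: one block (gm = 1), so the single block has size am = 3 → block sizes [3]

Assembling the blocks gives a Jordan form
J =
  [-5,  1,  0]
  [ 0, -5,  1]
  [ 0,  0, -5]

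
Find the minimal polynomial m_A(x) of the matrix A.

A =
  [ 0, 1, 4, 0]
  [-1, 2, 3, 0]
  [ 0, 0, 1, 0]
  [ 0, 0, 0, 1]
x^3 - 3*x^2 + 3*x - 1

The characteristic polynomial is χ_A(x) = (x - 1)^4, so the eigenvalues are known. The minimal polynomial is
  m_A(x) = Π_λ (x − λ)^{k_λ}
where k_λ is the size of the *largest* Jordan block for λ (equivalently, the smallest k with (A − λI)^k v = 0 for every generalised eigenvector v of λ).

  λ = 1: largest Jordan block has size 3, contributing (x − 1)^3

So m_A(x) = (x - 1)^3 = x^3 - 3*x^2 + 3*x - 1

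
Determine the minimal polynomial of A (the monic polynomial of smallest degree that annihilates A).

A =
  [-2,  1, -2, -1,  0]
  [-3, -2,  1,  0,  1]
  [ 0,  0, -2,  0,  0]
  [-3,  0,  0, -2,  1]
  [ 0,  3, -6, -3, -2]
x^3 + 6*x^2 + 12*x + 8

The characteristic polynomial is χ_A(x) = (x + 2)^5, so the eigenvalues are known. The minimal polynomial is
  m_A(x) = Π_λ (x − λ)^{k_λ}
where k_λ is the size of the *largest* Jordan block for λ (equivalently, the smallest k with (A − λI)^k v = 0 for every generalised eigenvector v of λ).

  λ = -2: largest Jordan block has size 3, contributing (x + 2)^3

So m_A(x) = (x + 2)^3 = x^3 + 6*x^2 + 12*x + 8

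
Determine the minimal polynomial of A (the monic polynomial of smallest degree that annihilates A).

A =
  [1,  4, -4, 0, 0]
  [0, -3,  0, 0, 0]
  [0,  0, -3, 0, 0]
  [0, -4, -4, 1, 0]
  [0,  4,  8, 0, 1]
x^2 + 2*x - 3

The characteristic polynomial is χ_A(x) = (x - 1)^3*(x + 3)^2, so the eigenvalues are known. The minimal polynomial is
  m_A(x) = Π_λ (x − λ)^{k_λ}
where k_λ is the size of the *largest* Jordan block for λ (equivalently, the smallest k with (A − λI)^k v = 0 for every generalised eigenvector v of λ).

  λ = -3: largest Jordan block has size 1, contributing (x + 3)
  λ = 1: largest Jordan block has size 1, contributing (x − 1)

So m_A(x) = (x - 1)*(x + 3) = x^2 + 2*x - 3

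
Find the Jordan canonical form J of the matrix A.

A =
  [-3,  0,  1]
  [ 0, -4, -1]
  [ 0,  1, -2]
J_3(-3)

The characteristic polynomial is
  det(x·I − A) = x^3 + 9*x^2 + 27*x + 27 = (x + 3)^3

Eigenvalues and multiplicities (the geometric multiplicity of λ is n − rank(A − λI), which equals the number of Jordan blocks for λ):
  λ = -3: algebraic multiplicity = 3, geometric multiplicity = 1

Determining the block sizes for each eigenvalue:
  λ = -3: one block (gm = 1), so the single block has size am = 3 → block sizes [3]

Assembling the blocks gives a Jordan form
J =
  [-3,  1,  0]
  [ 0, -3,  1]
  [ 0,  0, -3]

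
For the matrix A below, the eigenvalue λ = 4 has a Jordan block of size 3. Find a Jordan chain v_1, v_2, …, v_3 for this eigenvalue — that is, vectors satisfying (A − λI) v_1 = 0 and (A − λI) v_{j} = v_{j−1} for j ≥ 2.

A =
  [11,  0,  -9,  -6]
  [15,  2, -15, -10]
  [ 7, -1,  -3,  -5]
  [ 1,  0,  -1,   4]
A Jordan chain for λ = 4 of length 3:
v_1 = (-15, -25, -15, 5)ᵀ
v_2 = (21, 35, 16, 3)ᵀ
v_3 = (3, 5, 0, 0)ᵀ

Let N = A − (4)·I. We want v_3 with N^3 v_3 = 0 but N^2 v_3 ≠ 0; then v_{j-1} := N · v_j for j = 3, …, 2.

Pick v_3 = (3, 5, 0, 0)ᵀ.
Then v_2 = N · v_3 = (21, 35, 16, 3)ᵀ.
Then v_1 = N · v_2 = (-15, -25, -15, 5)ᵀ.

Sanity check: (A − (4)·I) v_1 = (0, 0, 0, 0)ᵀ = 0. ✓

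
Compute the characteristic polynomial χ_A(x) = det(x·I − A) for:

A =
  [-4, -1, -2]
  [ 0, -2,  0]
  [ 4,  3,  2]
x^3 + 4*x^2 + 4*x

Expanding det(x·I − A) (e.g. by cofactor expansion or by noting that A is similar to its Jordan form J, which has the same characteristic polynomial as A) gives
  χ_A(x) = x^3 + 4*x^2 + 4*x
which factors as x*(x + 2)^2. The eigenvalues (with algebraic multiplicities) are λ = -2 with multiplicity 2, λ = 0 with multiplicity 1.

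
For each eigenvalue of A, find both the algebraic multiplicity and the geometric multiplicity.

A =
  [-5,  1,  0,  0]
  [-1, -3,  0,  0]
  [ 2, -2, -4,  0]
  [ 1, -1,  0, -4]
λ = -4: alg = 4, geom = 3

Step 1 — factor the characteristic polynomial to read off the algebraic multiplicities:
  χ_A(x) = (x + 4)^4

Step 2 — compute geometric multiplicities via the rank-nullity identity g(λ) = n − rank(A − λI):
  rank(A − (-4)·I) = 1, so dim ker(A − (-4)·I) = n − 1 = 3

Summary:
  λ = -4: algebraic multiplicity = 4, geometric multiplicity = 3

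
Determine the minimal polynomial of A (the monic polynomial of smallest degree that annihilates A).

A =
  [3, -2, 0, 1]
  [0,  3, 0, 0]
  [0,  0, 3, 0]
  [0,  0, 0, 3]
x^2 - 6*x + 9

The characteristic polynomial is χ_A(x) = (x - 3)^4, so the eigenvalues are known. The minimal polynomial is
  m_A(x) = Π_λ (x − λ)^{k_λ}
where k_λ is the size of the *largest* Jordan block for λ (equivalently, the smallest k with (A − λI)^k v = 0 for every generalised eigenvector v of λ).

  λ = 3: largest Jordan block has size 2, contributing (x − 3)^2

So m_A(x) = (x - 3)^2 = x^2 - 6*x + 9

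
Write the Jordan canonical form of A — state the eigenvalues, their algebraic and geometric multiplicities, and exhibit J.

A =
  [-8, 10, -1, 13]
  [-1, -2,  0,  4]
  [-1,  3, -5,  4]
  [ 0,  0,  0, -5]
J_3(-5) ⊕ J_1(-5)

The characteristic polynomial is
  det(x·I − A) = x^4 + 20*x^3 + 150*x^2 + 500*x + 625 = (x + 5)^4

Eigenvalues and multiplicities (the geometric multiplicity of λ is n − rank(A − λI), which equals the number of Jordan blocks for λ):
  λ = -5: algebraic multiplicity = 4, geometric multiplicity = 2

Determining the block sizes for each eigenvalue:
  λ = -5: with am = 4 and gm = 2, the partition is not yet determined (e.g. several partitions of 4 into 2 parts exist). Let N = A − (-5)·I. Computing rank(N^1) = 2, rank(N^2) = 1, rank(N^3) = 0; the number of blocks of size ≥ j is rank(N^{j−1}) − rank(N^j), giving [2, 1, 1]. So we have 1 block(s) of size 3, 1 block(s) of size 1 → block sizes [3, 1]

Assembling the blocks gives a Jordan form
J =
  [-5,  1,  0,  0]
  [ 0, -5,  1,  0]
  [ 0,  0, -5,  0]
  [ 0,  0,  0, -5]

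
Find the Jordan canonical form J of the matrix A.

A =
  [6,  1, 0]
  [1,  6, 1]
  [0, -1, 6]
J_3(6)

The characteristic polynomial is
  det(x·I − A) = x^3 - 18*x^2 + 108*x - 216 = (x - 6)^3

Eigenvalues and multiplicities (the geometric multiplicity of λ is n − rank(A − λI), which equals the number of Jordan blocks for λ):
  λ = 6: algebraic multiplicity = 3, geometric multiplicity = 1

Determining the block sizes for each eigenvalue:
  λ = 6: one block (gm = 1), so the single block has size am = 3 → block sizes [3]

Assembling the blocks gives a Jordan form
J =
  [6, 1, 0]
  [0, 6, 1]
  [0, 0, 6]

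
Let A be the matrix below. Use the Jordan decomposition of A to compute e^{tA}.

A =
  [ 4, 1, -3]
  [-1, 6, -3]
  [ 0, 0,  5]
e^{tA} =
  [-t*exp(5*t) + exp(5*t), t*exp(5*t), -3*t*exp(5*t)]
  [-t*exp(5*t), t*exp(5*t) + exp(5*t), -3*t*exp(5*t)]
  [0, 0, exp(5*t)]

Strategy: write A = P · J · P⁻¹ where J is a Jordan canonical form, so e^{tA} = P · e^{tJ} · P⁻¹, and e^{tJ} can be computed block-by-block.

A has Jordan form
J =
  [5, 1, 0]
  [0, 5, 0]
  [0, 0, 5]
(up to reordering of blocks).

Per-block formulas:
  For a 2×2 Jordan block J_2(5): exp(t · J_2(5)) = e^(5t)·(I + t·N), where N is the 2×2 nilpotent shift.
  For a 1×1 block at λ = 5: exp(t · [5]) = [e^(5t)].

After assembling e^{tJ} and conjugating by P, we get:

e^{tA} =
  [-t*exp(5*t) + exp(5*t), t*exp(5*t), -3*t*exp(5*t)]
  [-t*exp(5*t), t*exp(5*t) + exp(5*t), -3*t*exp(5*t)]
  [0, 0, exp(5*t)]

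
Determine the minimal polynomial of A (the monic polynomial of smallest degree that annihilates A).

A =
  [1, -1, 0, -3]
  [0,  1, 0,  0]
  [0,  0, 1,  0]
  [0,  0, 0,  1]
x^2 - 2*x + 1

The characteristic polynomial is χ_A(x) = (x - 1)^4, so the eigenvalues are known. The minimal polynomial is
  m_A(x) = Π_λ (x − λ)^{k_λ}
where k_λ is the size of the *largest* Jordan block for λ (equivalently, the smallest k with (A − λI)^k v = 0 for every generalised eigenvector v of λ).

  λ = 1: largest Jordan block has size 2, contributing (x − 1)^2

So m_A(x) = (x - 1)^2 = x^2 - 2*x + 1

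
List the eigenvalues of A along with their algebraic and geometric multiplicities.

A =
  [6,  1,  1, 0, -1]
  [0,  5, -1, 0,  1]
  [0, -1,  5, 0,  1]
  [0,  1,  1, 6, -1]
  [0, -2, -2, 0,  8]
λ = 6: alg = 5, geom = 4

Step 1 — factor the characteristic polynomial to read off the algebraic multiplicities:
  χ_A(x) = (x - 6)^5

Step 2 — compute geometric multiplicities via the rank-nullity identity g(λ) = n − rank(A − λI):
  rank(A − (6)·I) = 1, so dim ker(A − (6)·I) = n − 1 = 4

Summary:
  λ = 6: algebraic multiplicity = 5, geometric multiplicity = 4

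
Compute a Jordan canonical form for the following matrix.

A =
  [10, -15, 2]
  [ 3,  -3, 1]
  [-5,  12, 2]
J_3(3)

The characteristic polynomial is
  det(x·I − A) = x^3 - 9*x^2 + 27*x - 27 = (x - 3)^3

Eigenvalues and multiplicities (the geometric multiplicity of λ is n − rank(A − λI), which equals the number of Jordan blocks for λ):
  λ = 3: algebraic multiplicity = 3, geometric multiplicity = 1

Determining the block sizes for each eigenvalue:
  λ = 3: one block (gm = 1), so the single block has size am = 3 → block sizes [3]

Assembling the blocks gives a Jordan form
J =
  [3, 1, 0]
  [0, 3, 1]
  [0, 0, 3]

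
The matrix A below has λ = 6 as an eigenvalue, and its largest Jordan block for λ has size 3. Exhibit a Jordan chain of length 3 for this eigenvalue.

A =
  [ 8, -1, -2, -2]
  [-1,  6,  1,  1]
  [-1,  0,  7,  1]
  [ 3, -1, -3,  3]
A Jordan chain for λ = 6 of length 3:
v_1 = (1, 0, 0, 1)ᵀ
v_2 = (2, -1, -1, 3)ᵀ
v_3 = (1, 0, 0, 0)ᵀ

Let N = A − (6)·I. We want v_3 with N^3 v_3 = 0 but N^2 v_3 ≠ 0; then v_{j-1} := N · v_j for j = 3, …, 2.

Pick v_3 = (1, 0, 0, 0)ᵀ.
Then v_2 = N · v_3 = (2, -1, -1, 3)ᵀ.
Then v_1 = N · v_2 = (1, 0, 0, 1)ᵀ.

Sanity check: (A − (6)·I) v_1 = (0, 0, 0, 0)ᵀ = 0. ✓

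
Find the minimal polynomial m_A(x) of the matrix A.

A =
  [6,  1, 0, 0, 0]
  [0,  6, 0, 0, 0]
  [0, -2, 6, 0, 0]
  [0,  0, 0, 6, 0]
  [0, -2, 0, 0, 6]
x^2 - 12*x + 36

The characteristic polynomial is χ_A(x) = (x - 6)^5, so the eigenvalues are known. The minimal polynomial is
  m_A(x) = Π_λ (x − λ)^{k_λ}
where k_λ is the size of the *largest* Jordan block for λ (equivalently, the smallest k with (A − λI)^k v = 0 for every generalised eigenvector v of λ).

  λ = 6: largest Jordan block has size 2, contributing (x − 6)^2

So m_A(x) = (x - 6)^2 = x^2 - 12*x + 36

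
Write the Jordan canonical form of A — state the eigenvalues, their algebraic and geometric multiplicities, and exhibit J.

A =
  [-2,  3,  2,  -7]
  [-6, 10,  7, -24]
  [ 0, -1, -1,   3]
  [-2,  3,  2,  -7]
J_3(0) ⊕ J_1(0)

The characteristic polynomial is
  det(x·I − A) = x^4

Eigenvalues and multiplicities (the geometric multiplicity of λ is n − rank(A − λI), which equals the number of Jordan blocks for λ):
  λ = 0: algebraic multiplicity = 4, geometric multiplicity = 2

Determining the block sizes for each eigenvalue:
  λ = 0: with am = 4 and gm = 2, the partition is not yet determined (e.g. several partitions of 4 into 2 parts exist). Let N = A − (0)·I. Computing rank(N^1) = 2, rank(N^2) = 1, rank(N^3) = 0; the number of blocks of size ≥ j is rank(N^{j−1}) − rank(N^j), giving [2, 1, 1]. So we have 1 block(s) of size 3, 1 block(s) of size 1 → block sizes [3, 1]

Assembling the blocks gives a Jordan form
J =
  [0, 1, 0, 0]
  [0, 0, 1, 0]
  [0, 0, 0, 0]
  [0, 0, 0, 0]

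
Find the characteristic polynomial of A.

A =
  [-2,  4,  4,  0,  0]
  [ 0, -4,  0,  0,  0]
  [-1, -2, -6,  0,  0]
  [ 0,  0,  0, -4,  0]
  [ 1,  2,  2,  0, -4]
x^5 + 20*x^4 + 160*x^3 + 640*x^2 + 1280*x + 1024

Expanding det(x·I − A) (e.g. by cofactor expansion or by noting that A is similar to its Jordan form J, which has the same characteristic polynomial as A) gives
  χ_A(x) = x^5 + 20*x^4 + 160*x^3 + 640*x^2 + 1280*x + 1024
which factors as (x + 4)^5. The eigenvalues (with algebraic multiplicities) are λ = -4 with multiplicity 5.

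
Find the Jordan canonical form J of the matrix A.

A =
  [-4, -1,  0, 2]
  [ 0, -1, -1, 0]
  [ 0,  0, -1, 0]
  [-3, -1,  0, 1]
J_1(-2) ⊕ J_2(-1) ⊕ J_1(-1)

The characteristic polynomial is
  det(x·I − A) = x^4 + 5*x^3 + 9*x^2 + 7*x + 2 = (x + 1)^3*(x + 2)

Eigenvalues and multiplicities (the geometric multiplicity of λ is n − rank(A − λI), which equals the number of Jordan blocks for λ):
  λ = -2: algebraic multiplicity = 1, geometric multiplicity = 1
  λ = -1: algebraic multiplicity = 3, geometric multiplicity = 2

Determining the block sizes for each eigenvalue:
  λ = -2: one block (gm = 1), so the single block has size am = 1 → block sizes [1]
  λ = -1: 2 blocks summing to 3 forces exactly one block of size 2 and the rest size 1 → block sizes [2, 1]

Assembling the blocks gives a Jordan form
J =
  [-2,  0,  0,  0]
  [ 0, -1,  1,  0]
  [ 0,  0, -1,  0]
  [ 0,  0,  0, -1]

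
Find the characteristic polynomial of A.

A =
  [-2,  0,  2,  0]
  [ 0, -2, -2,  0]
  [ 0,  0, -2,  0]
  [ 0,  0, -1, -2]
x^4 + 8*x^3 + 24*x^2 + 32*x + 16

Expanding det(x·I − A) (e.g. by cofactor expansion or by noting that A is similar to its Jordan form J, which has the same characteristic polynomial as A) gives
  χ_A(x) = x^4 + 8*x^3 + 24*x^2 + 32*x + 16
which factors as (x + 2)^4. The eigenvalues (with algebraic multiplicities) are λ = -2 with multiplicity 4.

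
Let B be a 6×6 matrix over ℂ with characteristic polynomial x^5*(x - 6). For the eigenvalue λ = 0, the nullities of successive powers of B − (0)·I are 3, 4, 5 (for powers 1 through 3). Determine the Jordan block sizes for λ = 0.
Block sizes for λ = 0: [3, 1, 1]

From the dimensions of kernels of powers, the number of Jordan blocks of size at least j is d_j − d_{j−1} where d_j = dim ker(N^j) (with d_0 = 0). Computing the differences gives [3, 1, 1].
The number of blocks of size exactly k is (#blocks of size ≥ k) − (#blocks of size ≥ k + 1), so the partition is: 2 block(s) of size 1, 1 block(s) of size 3.
In nonincreasing order the block sizes are [3, 1, 1].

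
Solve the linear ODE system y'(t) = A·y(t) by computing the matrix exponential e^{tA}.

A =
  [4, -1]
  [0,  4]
e^{tA} =
  [exp(4*t), -t*exp(4*t)]
  [0, exp(4*t)]

Strategy: write A = P · J · P⁻¹ where J is a Jordan canonical form, so e^{tA} = P · e^{tJ} · P⁻¹, and e^{tJ} can be computed block-by-block.

A has Jordan form
J =
  [4, 1]
  [0, 4]
(up to reordering of blocks).

Per-block formulas:
  For a 2×2 Jordan block J_2(4): exp(t · J_2(4)) = e^(4t)·(I + t·N), where N is the 2×2 nilpotent shift.

After assembling e^{tJ} and conjugating by P, we get:

e^{tA} =
  [exp(4*t), -t*exp(4*t)]
  [0, exp(4*t)]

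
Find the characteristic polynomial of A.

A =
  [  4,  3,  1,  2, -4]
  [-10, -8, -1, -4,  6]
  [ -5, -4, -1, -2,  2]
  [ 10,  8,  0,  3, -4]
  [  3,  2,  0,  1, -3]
x^5 + 5*x^4 + 10*x^3 + 10*x^2 + 5*x + 1

Expanding det(x·I − A) (e.g. by cofactor expansion or by noting that A is similar to its Jordan form J, which has the same characteristic polynomial as A) gives
  χ_A(x) = x^5 + 5*x^4 + 10*x^3 + 10*x^2 + 5*x + 1
which factors as (x + 1)^5. The eigenvalues (with algebraic multiplicities) are λ = -1 with multiplicity 5.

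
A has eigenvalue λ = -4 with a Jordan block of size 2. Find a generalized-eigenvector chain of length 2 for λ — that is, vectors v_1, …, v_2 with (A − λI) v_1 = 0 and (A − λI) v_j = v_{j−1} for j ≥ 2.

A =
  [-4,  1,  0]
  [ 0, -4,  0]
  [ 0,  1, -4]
A Jordan chain for λ = -4 of length 2:
v_1 = (1, 0, 1)ᵀ
v_2 = (0, 1, 0)ᵀ

Let N = A − (-4)·I. We want v_2 with N^2 v_2 = 0 but N^1 v_2 ≠ 0; then v_{j-1} := N · v_j for j = 2, …, 2.

Pick v_2 = (0, 1, 0)ᵀ.
Then v_1 = N · v_2 = (1, 0, 1)ᵀ.

Sanity check: (A − (-4)·I) v_1 = (0, 0, 0)ᵀ = 0. ✓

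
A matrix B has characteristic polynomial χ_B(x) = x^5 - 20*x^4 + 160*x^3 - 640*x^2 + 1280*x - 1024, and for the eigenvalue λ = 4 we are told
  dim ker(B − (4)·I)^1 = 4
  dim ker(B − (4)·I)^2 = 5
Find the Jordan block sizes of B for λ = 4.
Block sizes for λ = 4: [2, 1, 1, 1]

From the dimensions of kernels of powers, the number of Jordan blocks of size at least j is d_j − d_{j−1} where d_j = dim ker(N^j) (with d_0 = 0). Computing the differences gives [4, 1].
The number of blocks of size exactly k is (#blocks of size ≥ k) − (#blocks of size ≥ k + 1), so the partition is: 3 block(s) of size 1, 1 block(s) of size 2.
In nonincreasing order the block sizes are [2, 1, 1, 1].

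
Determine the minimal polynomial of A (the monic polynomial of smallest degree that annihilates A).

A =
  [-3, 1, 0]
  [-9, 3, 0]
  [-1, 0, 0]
x^3

The characteristic polynomial is χ_A(x) = x^3, so the eigenvalues are known. The minimal polynomial is
  m_A(x) = Π_λ (x − λ)^{k_λ}
where k_λ is the size of the *largest* Jordan block for λ (equivalently, the smallest k with (A − λI)^k v = 0 for every generalised eigenvector v of λ).

  λ = 0: largest Jordan block has size 3, contributing (x − 0)^3

So m_A(x) = x^3 = x^3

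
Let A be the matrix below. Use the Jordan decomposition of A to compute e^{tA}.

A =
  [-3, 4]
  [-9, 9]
e^{tA} =
  [-6*t*exp(3*t) + exp(3*t), 4*t*exp(3*t)]
  [-9*t*exp(3*t), 6*t*exp(3*t) + exp(3*t)]

Strategy: write A = P · J · P⁻¹ where J is a Jordan canonical form, so e^{tA} = P · e^{tJ} · P⁻¹, and e^{tJ} can be computed block-by-block.

A has Jordan form
J =
  [3, 1]
  [0, 3]
(up to reordering of blocks).

Per-block formulas:
  For a 2×2 Jordan block J_2(3): exp(t · J_2(3)) = e^(3t)·(I + t·N), where N is the 2×2 nilpotent shift.

After assembling e^{tJ} and conjugating by P, we get:

e^{tA} =
  [-6*t*exp(3*t) + exp(3*t), 4*t*exp(3*t)]
  [-9*t*exp(3*t), 6*t*exp(3*t) + exp(3*t)]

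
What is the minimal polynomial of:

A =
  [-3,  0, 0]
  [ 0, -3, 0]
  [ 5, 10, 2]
x^2 + x - 6

The characteristic polynomial is χ_A(x) = (x - 2)*(x + 3)^2, so the eigenvalues are known. The minimal polynomial is
  m_A(x) = Π_λ (x − λ)^{k_λ}
where k_λ is the size of the *largest* Jordan block for λ (equivalently, the smallest k with (A − λI)^k v = 0 for every generalised eigenvector v of λ).

  λ = -3: largest Jordan block has size 1, contributing (x + 3)
  λ = 2: largest Jordan block has size 1, contributing (x − 2)

So m_A(x) = (x - 2)*(x + 3) = x^2 + x - 6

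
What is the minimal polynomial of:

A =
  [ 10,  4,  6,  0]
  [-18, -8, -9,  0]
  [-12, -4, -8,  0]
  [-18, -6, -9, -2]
x^2 + 4*x + 4

The characteristic polynomial is χ_A(x) = (x + 2)^4, so the eigenvalues are known. The minimal polynomial is
  m_A(x) = Π_λ (x − λ)^{k_λ}
where k_λ is the size of the *largest* Jordan block for λ (equivalently, the smallest k with (A − λI)^k v = 0 for every generalised eigenvector v of λ).

  λ = -2: largest Jordan block has size 2, contributing (x + 2)^2

So m_A(x) = (x + 2)^2 = x^2 + 4*x + 4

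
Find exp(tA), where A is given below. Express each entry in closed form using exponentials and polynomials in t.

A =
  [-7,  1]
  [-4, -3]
e^{tA} =
  [-2*t*exp(-5*t) + exp(-5*t), t*exp(-5*t)]
  [-4*t*exp(-5*t), 2*t*exp(-5*t) + exp(-5*t)]

Strategy: write A = P · J · P⁻¹ where J is a Jordan canonical form, so e^{tA} = P · e^{tJ} · P⁻¹, and e^{tJ} can be computed block-by-block.

A has Jordan form
J =
  [-5,  1]
  [ 0, -5]
(up to reordering of blocks).

Per-block formulas:
  For a 2×2 Jordan block J_2(-5): exp(t · J_2(-5)) = e^(-5t)·(I + t·N), where N is the 2×2 nilpotent shift.

After assembling e^{tJ} and conjugating by P, we get:

e^{tA} =
  [-2*t*exp(-5*t) + exp(-5*t), t*exp(-5*t)]
  [-4*t*exp(-5*t), 2*t*exp(-5*t) + exp(-5*t)]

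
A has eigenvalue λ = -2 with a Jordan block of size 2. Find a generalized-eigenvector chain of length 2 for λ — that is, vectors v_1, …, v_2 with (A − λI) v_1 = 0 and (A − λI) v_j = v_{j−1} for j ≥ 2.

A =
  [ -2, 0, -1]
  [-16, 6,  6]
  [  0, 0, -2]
A Jordan chain for λ = -2 of length 2:
v_1 = (-2, -4, 0)ᵀ
v_2 = (1, 0, 2)ᵀ

Let N = A − (-2)·I. We want v_2 with N^2 v_2 = 0 but N^1 v_2 ≠ 0; then v_{j-1} := N · v_j for j = 2, …, 2.

Pick v_2 = (1, 0, 2)ᵀ.
Then v_1 = N · v_2 = (-2, -4, 0)ᵀ.

Sanity check: (A − (-2)·I) v_1 = (0, 0, 0)ᵀ = 0. ✓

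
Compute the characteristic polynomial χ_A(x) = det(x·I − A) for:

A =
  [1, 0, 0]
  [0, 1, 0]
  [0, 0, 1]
x^3 - 3*x^2 + 3*x - 1

Expanding det(x·I − A) (e.g. by cofactor expansion or by noting that A is similar to its Jordan form J, which has the same characteristic polynomial as A) gives
  χ_A(x) = x^3 - 3*x^2 + 3*x - 1
which factors as (x - 1)^3. The eigenvalues (with algebraic multiplicities) are λ = 1 with multiplicity 3.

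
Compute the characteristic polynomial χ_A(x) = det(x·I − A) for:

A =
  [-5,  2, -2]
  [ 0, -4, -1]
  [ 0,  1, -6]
x^3 + 15*x^2 + 75*x + 125

Expanding det(x·I − A) (e.g. by cofactor expansion or by noting that A is similar to its Jordan form J, which has the same characteristic polynomial as A) gives
  χ_A(x) = x^3 + 15*x^2 + 75*x + 125
which factors as (x + 5)^3. The eigenvalues (with algebraic multiplicities) are λ = -5 with multiplicity 3.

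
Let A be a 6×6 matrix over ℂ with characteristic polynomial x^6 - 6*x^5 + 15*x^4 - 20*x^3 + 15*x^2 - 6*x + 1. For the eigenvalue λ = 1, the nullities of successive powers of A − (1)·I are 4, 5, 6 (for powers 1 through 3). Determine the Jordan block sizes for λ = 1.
Block sizes for λ = 1: [3, 1, 1, 1]

From the dimensions of kernels of powers, the number of Jordan blocks of size at least j is d_j − d_{j−1} where d_j = dim ker(N^j) (with d_0 = 0). Computing the differences gives [4, 1, 1].
The number of blocks of size exactly k is (#blocks of size ≥ k) − (#blocks of size ≥ k + 1), so the partition is: 3 block(s) of size 1, 1 block(s) of size 3.
In nonincreasing order the block sizes are [3, 1, 1, 1].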